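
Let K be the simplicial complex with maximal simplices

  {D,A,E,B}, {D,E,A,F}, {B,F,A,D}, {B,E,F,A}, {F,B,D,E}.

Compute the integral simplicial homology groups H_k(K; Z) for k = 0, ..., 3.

H_0 ≅ Z,  H_1 = 0,  H_2 = 0,  H_3 ≅ Z.

Order the vertices as A < B < D < E < F. Listing each simplex with vertices in this order, K has dimension 3 with simplices:

  0-simplices (5): A, B, D, E, F
  1-simplices (10): AB, AD, AE, AF, BD, BE, BF, DE, DF, EF
  2-simplices (10): ABD, ABE, ABF, ADE, ADF, AEF, BDE, BDF, BEF, DEF
  3-simplices (5): ABDE, ABDF, ABEF, ADEF, BDEF

so the chain groups are C_0 ≅ Z^5, C_1 ≅ Z^10, C_2 ≅ Z^10, C_3 ≅ Z^5.

Boundary ∂_1: C_1 → C_0 is given by ∂[p,q] = [q] − [p]. For instance
  ∂DE = E − D.
This gives a 5×10 integer matrix of rank 4; reducing to Smith normal form yields diagonal entries (1,1,1,1).

Boundary ∂_2: C_2 → C_1 maps a triangle to the signed sum of its edges. For instance
  ∂ADF = DF − AF + AD,
  ∂BEF = EF − BF + BE.
This gives a 10×10 integer matrix of rank 6; reducing to Smith normal form yields diagonal entries (1,1,1,1,1,1).

Boundary ∂_3: C_3 → C_2 sends each 3-simplex σ to the alternating sum Σ_i (−1)^i (σ with its i-th vertex removed). For instance
  ∂ABEF = BEF − AEF + ABF − ABE,
  ∂ABDF = BDF − ADF + ABF − ABD.
As a 10×5 matrix over Z this has rank 4, with invariant factors (1,1,1,1).

From H_k ≅ ker(∂_k) / im(∂_{k+1}) we obtain:

  H_0: rank C_0 − rank ∂_1 = 5 − 4 = 1, and the invariant factors of ∂_1 are all 1, so H_0 = Z.
  H_1: rank ker ∂_1 − rank ∂_2 = (10 − 4) − 6 = 0, and the invariant factors of ∂_2 are all 1, so H_1 = 0.
  H_2: rank ker ∂_2 − rank ∂_3 = (10 − 6) − 4 = 0, and the invariant factors of ∂_3 are all 1, so H_2 = 0.
  H_3: rank ker ∂_3 − rank ∂_4 = (5 − 4) − 0 = 1, and there is no ∂_4, so H_3 = Z.

(K is a triangulation of the 3-sphere S^3.)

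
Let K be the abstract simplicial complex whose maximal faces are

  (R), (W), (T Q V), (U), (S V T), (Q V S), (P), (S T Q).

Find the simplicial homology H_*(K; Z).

H_0 ≅ Z^5,  H_1 = 0,  H_2 ≅ Z.

Take the total order P < Q < R < S < T < U < V < W on the vertex set. Then K (dimension 2) consists of the simplices:

  0-simplices (8): P, Q, R, S, T, U, V, W
  1-simplices (6): QS, QT, QV, ST, SV, TV
  2-simplices (4): QST, QSV, QTV, STV

Hence C_0 ≅ Z^8, C_1 ≅ Z^6, C_2 ≅ Z^4.

∂_1: C_1 → C_0 sends each edge [p,q] (with p < q) to q − p.
This gives a 8×6 integer matrix of rank 3; reducing to Smith normal form yields diagonal entries (1,1,1).

∂_2: C_2 → C_1 acts by ∂[p,q,r] = [q,r] − [p,r] + [p,q]. For instance
  ∂QSV = SV − QV + QS,
  ∂QST = ST − QT + QS.
As a 6×4 matrix over Z this has rank 3, with invariant factors (1,1,1).

Now H_k = ker ∂_k / im ∂_{k+1}, so:

  H_0: rank C_0 − rank ∂_1 = 8 − 3 = 5, and the invariant factors of ∂_1 are all 1, so H_0 ≅ Z^5.
  H_1: rank ker ∂_1 − rank ∂_2 = (6 − 3) − 3 = 0, and the invariant factors of ∂_2 are all 1, so H_1 ≅ 0.
  H_2: rank ker ∂_2 − rank ∂_3 = (4 − 3) − 0 = 1, and there is no ∂_3, so H_2 ≅ Z.

(K is a triangulation of the disjoint union of the 2-sphere S^2 and a set of 4 points.)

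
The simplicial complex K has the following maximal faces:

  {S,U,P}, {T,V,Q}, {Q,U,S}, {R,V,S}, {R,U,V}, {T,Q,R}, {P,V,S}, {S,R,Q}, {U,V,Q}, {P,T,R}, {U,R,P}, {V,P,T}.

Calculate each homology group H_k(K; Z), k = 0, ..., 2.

K has 7 vertices, 18 edges, 12 triangles.
rank ∂_0 = 0, rank ∂_1 = 6 ⇒ b_0 = 7 − 0 − 6 = 1; all invariant factors of ∂_1 are 1 so no torsion. So H_0 ≅ Z.
rank ∂_1 = 6, rank ∂_2 = 12 ⇒ b_1 = 18 − 6 − 12 = 0; ∂_2 has invariant factor(s) [2] giving torsion. So H_1 ≅ Z/2.
rank ∂_2 = 12, rank ∂_3 = 0 ⇒ b_2 = 12 − 12 − 0 = 0. So H_2 ≅ 0.

H_0 ≅ Z,  H_1 ≅ Z/2,  H_2 = 0.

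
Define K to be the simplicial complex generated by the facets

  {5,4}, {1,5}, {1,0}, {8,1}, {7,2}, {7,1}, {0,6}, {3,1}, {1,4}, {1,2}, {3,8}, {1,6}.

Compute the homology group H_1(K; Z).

Fix the vertex order 0 < 1 < 2 < 3 < 4 < 5 < 6 < 7 < 8 and write every simplex with vertices in increasing order. Then dim K = 1 and the simplices of K are:

  0-simplices (9): [0], [1], [2], [3], [4], [5], [6], [7], [8]
  1-simplices (12): [0,1], [0,6], [1,2], [1,3], [1,4], [1,5], [1,6], [1,7], [1,8], [2,7], [3,8], [4,5]

giving chain groups C_0 ≅ Z^9, C_1 ≅ Z^12.

Boundary ∂_1: C_1 → C_0 sends each edge [p,q] (with p < q) to q − p.
The 9×12 boundary matrix has rank 8 and Smith normal form diag(1,1,1,1,1,1,1,1).

Reading off H_k = ker ∂_k / im ∂_{k+1}:

  H_1: rank ker ∂_1 − rank ∂_2 = (12 − 8) − 0 = 4, and there is no ∂_2, so H_1 ≅ Z^4.

H_1 = Z^4.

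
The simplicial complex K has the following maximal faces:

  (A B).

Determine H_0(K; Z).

Take the total order A < B on the vertex set. Then K (dimension 1) consists of the simplices:

  0-simplices (2): A, B
  1-simplices (1): AB

giving chain groups C_0 ≅ Z^2, C_1 ≅ Z^1.

The boundary map ∂_1: C_1 → C_0 is given by ∂[p,q] = [q] − [p].
The 2×1 boundary matrix has rank 1 and Smith normal form diag(1).

Computing H_k = (kernel of ∂_k) / (image of ∂_{k+1}):

  H_0: rank C_0 − rank ∂_1 = 2 − 1 = 1, and the invariant factors of ∂_1 are all 1, so H_0 ≅ Z.

H_0 = Z.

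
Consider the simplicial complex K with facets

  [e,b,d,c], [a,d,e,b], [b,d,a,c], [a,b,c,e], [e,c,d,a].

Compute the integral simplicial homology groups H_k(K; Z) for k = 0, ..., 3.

H_0 = Z,  H_1 = 0,  H_2 = 0,  H_3 = Z.

Fix the vertex order a < b < c < d < e and write every simplex with vertices in increasing order. Then dim K = 3 and the simplices of K are:

  0-simplices (5): a, b, c, d, e
  1-simplices (10): ab, ac, ad, ae, bc, bd, be, cd, ce, de
  2-simplices (10): abc, abd, abe, acd, ace, ade, bcd, bce, bde, cde
  3-simplices (5): abcd, abce, abde, acde, bcde

so the chain groups are C_0 ≅ Z^5, C_1 ≅ Z^10, C_2 ≅ Z^10, C_3 ≅ Z^5.

Boundary ∂_1: C_1 → C_0 is given by ∂[p,q] = [q] − [p].
This gives a 5×10 integer matrix of rank 4; reducing to Smith normal form yields diagonal entries (1,1,1,1).

∂_2: C_2 → C_1 acts by ∂[p,q,r] = [q,r] − [p,r] + [p,q]. For instance
  ∂bcd = cd − bd + bc,
  ∂cde = de − ce + cd.
The resulting 10×10 matrix has rank 6, and its Smith normal form has invariant factors (1,1,1,1,1,1).

Boundary ∂_3: C_3 → C_2 sends each 3-simplex σ to the alternating sum Σ_i (−1)^i (σ with its i-th vertex removed). For instance
  ∂abce = bce − ace + abe − abc,
  ∂abcd = bcd − acd + abd − abc.
As a 10×5 matrix over Z this has rank 4, with invariant factors (1,1,1,1).

Computing H_k = (kernel of ∂_k) / (image of ∂_{k+1}):

  H_0: rank C_0 − rank ∂_1 = 5 − 4 = 1, and the invariant factors of ∂_1 are all 1, so H_0 ≅ Z.
  H_1: rank ker ∂_1 − rank ∂_2 = (10 − 4) − 6 = 0, and the invariant factors of ∂_2 are all 1, so H_1 ≅ 0.
  H_2: rank ker ∂_2 − rank ∂_3 = (10 − 6) − 4 = 0, and the invariant factors of ∂_3 are all 1, so H_2 ≅ 0.
  H_3: rank ker ∂_3 − rank ∂_4 = (5 − 4) − 0 = 1, and there is no ∂_4, so H_3 ≅ Z.

As a check, the Euler characteristic is 5 − 10 + 10 − 5 = 0, which agrees with 1 − 0 + 0 − 1 = 0.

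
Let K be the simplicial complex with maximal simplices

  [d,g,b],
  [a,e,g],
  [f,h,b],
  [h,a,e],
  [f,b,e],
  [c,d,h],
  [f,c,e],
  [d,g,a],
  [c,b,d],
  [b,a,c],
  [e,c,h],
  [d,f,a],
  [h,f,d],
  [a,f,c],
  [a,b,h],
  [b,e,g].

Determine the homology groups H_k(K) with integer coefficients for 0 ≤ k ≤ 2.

H_0 ≅ Z,  H_1 ≅ Z^2,  H_2 ≅ Z.

We work with the vertex ordering a < b < c < d < e < f < g < h. The simplices of K, each written with vertices in increasing order, are:

  0-simplices (8): a, b, c, d, e, f, g, h
  1-simplices (24): ab, ac, ad, ae, af, ag, ah, bc, bd, be, bf, bg, bh, cd, ce, cf, ch, df, dg, dh, ef, eg, eh, fh
  2-simplices (16): abc, abh, acf, adf, adg, aeg, aeh, bcd, bdg, bef, beg, bfh, cdh, cef, ceh, dfh

giving chain groups C_0 ≅ Z^8, C_1 ≅ Z^24, C_2 ≅ Z^16.

The boundary map ∂_1: C_1 → C_0 maps an edge to its endpoints' difference, ∂[p,q] = q − p.
As a 8×24 matrix over Z this has rank 7, with invariant factors (1,1,1,1,1,1,1).

The boundary map ∂_2: C_2 → C_1 maps a triangle to the signed sum of its edges. For instance
  ∂bfh = fh − bh + bf,
  ∂acf = cf − af + ac.
As a 24×16 matrix over Z this has rank 15, with invariant factors (1,1,1,1,1,1,1,1,1,1,1,1,1,1,1).

From H_k ≅ ker(∂_k) / im(∂_{k+1}) we obtain:

  H_0: rank C_0 − rank ∂_1 = 8 − 7 = 1, and the invariant factors of ∂_1 are all 1, so H_0 ≅ Z.
  H_1: rank ker ∂_1 − rank ∂_2 = (24 − 7) − 15 = 2, and the invariant factors of ∂_2 are all 1, so H_1 ≅ Z^2.
  H_2: rank ker ∂_2 − rank ∂_3 = (16 − 15) − 0 = 1, and there is no ∂_3, so H_2 ≅ Z.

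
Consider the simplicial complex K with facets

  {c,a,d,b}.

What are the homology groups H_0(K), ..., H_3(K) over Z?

H_0 ≅ Z,  H_1 = 0,  H_2 = 0,  H_3 = 0.

K has 4 vertices, 6 edges, 4 triangles, 1 3-simplex.
rank ∂_0 = 0, rank ∂_1 = 3 ⇒ b_0 = 4 − 0 − 3 = 1; all invariant factors of ∂_1 are 1 so no torsion. So H_0 ≅ Z.
rank ∂_1 = 3, rank ∂_2 = 3 ⇒ b_1 = 6 − 3 − 3 = 0; all invariant factors of ∂_2 are 1 so no torsion. So H_1 ≅ 0.
rank ∂_2 = 3, rank ∂_3 = 1 ⇒ b_2 = 4 − 3 − 1 = 0; all invariant factors of ∂_3 are 1 so no torsion. So H_2 ≅ 0.
rank ∂_3 = 1, rank ∂_4 = 0 ⇒ b_3 = 1 − 1 − 0 = 0. So H_3 ≅ 0.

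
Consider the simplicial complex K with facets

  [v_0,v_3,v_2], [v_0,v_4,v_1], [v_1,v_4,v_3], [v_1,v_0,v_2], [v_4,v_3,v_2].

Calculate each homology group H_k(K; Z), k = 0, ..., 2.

Order the vertices as v_0 < v_1 < v_2 < v_3 < v_4. Listing each simplex with vertices in this order, K has dimension 2 with simplices:

  0-simplices (5): [v_0], [v_1], [v_2], [v_3], [v_4]
  1-simplices (10): [v_0,v_1], [v_0,v_2], [v_0,v_3], [v_0,v_4], [v_1,v_2], [v_1,v_3], [v_1,v_4], [v_2,v_3], [v_2,v_4], [v_3,v_4]
  2-simplices (5): [v_0,v_1,v_2], [v_0,v_1,v_4], [v_0,v_2,v_3], [v_1,v_3,v_4], [v_2,v_3,v_4]

giving chain groups C_0 ≅ Z^5, C_1 ≅ Z^10, C_2 ≅ Z^5.

Boundary ∂_1: C_1 → C_0 sends each edge [p,q] (with p < q) to q − p. For instance
  ∂[v_0,v_4] = [v_4] − [v_0].
The resulting 5×10 matrix has rank 4, and its Smith normal form has invariant factors (1,1,1,1).

∂_2: C_2 → C_1 sends each 2-simplex [p,q,r] to [q,r] − [p,r] + [p,q]. For instance
  ∂[v_1,v_3,v_4] = [v_3,v_4] − [v_1,v_4] + [v_1,v_3],
  ∂[v_2,v_3,v_4] = [v_3,v_4] − [v_2,v_4] + [v_2,v_3].
The 10×5 boundary matrix has rank 5 and Smith normal form diag(1,1,1,1,1).

Now H_k = ker ∂_k / im ∂_{k+1}, so:

  H_0: rank C_0 − rank ∂_1 = 5 − 4 = 1, and the invariant factors of ∂_1 are all 1, so H_0 = Z.
  H_1: rank ker ∂_1 − rank ∂_2 = (10 − 4) − 5 = 1, and the invariant factors of ∂_2 are all 1, so H_1 = Z.
  H_2: rank ker ∂_2 − rank ∂_3 = (5 − 5) − 0 = 0, and there is no ∂_3, so H_2 = 0.

(K is a triangulation of the Möbius band.)

H_0 ≅ Z,  H_1 ≅ Z,  H_2 = 0.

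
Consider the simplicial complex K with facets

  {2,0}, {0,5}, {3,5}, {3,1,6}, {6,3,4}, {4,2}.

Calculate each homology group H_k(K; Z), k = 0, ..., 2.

We work with the vertex ordering 0 < 1 < 2 < 3 < 4 < 5 < 6. The simplices of K, each written with vertices in increasing order, are:

  0-simplices (7): [0], [1], [2], [3], [4], [5], [6]
  1-simplices (9): [0,2], [0,5], [1,3], [1,6], [2,4], [3,4], [3,5], [3,6], [4,6]
  2-simplices (2): [1,3,6], [3,4,6]

so the chain groups are C_0 ≅ Z^7, C_1 ≅ Z^9, C_2 ≅ Z^2.

The boundary map ∂_1: C_1 → C_0 maps an edge to its endpoints' difference, ∂[p,q] = q − p. For instance
  ∂[3,6] = [6] − [3].
The 7×9 boundary matrix has rank 6 and Smith normal form diag(1,1,1,1,1,1).

Boundary ∂_2: C_2 → C_1 acts by ∂[p,q,r] = [q,r] − [p,r] + [p,q]. For instance
  ∂[1,3,6] = [3,6] − [1,6] + [1,3],
  ∂[3,4,6] = [4,6] − [3,6] + [3,4].
The 9×2 boundary matrix has rank 2 and Smith normal form diag(1,1).

Reading off H_k = ker ∂_k / im ∂_{k+1}:

  H_0: rank C_0 − rank ∂_1 = 7 − 6 = 1, and the invariant factors of ∂_1 are all 1, so H_0 ≅ Z.
  H_1: rank ker ∂_1 − rank ∂_2 = (9 − 6) − 2 = 1, and the invariant factors of ∂_2 are all 1, so H_1 ≅ Z.
  H_2: rank ker ∂_2 − rank ∂_3 = (2 − 2) − 0 = 0, and there is no ∂_3, so H_2 ≅ 0.

As a check, the Euler characteristic is 7 − 9 + 2 = 0, which agrees with 1 − 1 + 0 = 0.

H_0 = Z,  H_1 = Z,  H_2 = 0.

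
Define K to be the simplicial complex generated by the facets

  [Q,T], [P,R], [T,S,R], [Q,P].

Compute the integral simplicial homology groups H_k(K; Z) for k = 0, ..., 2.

Order the vertices as P < Q < R < S < T. Listing each simplex with vertices in this order, K has dimension 2 with simplices:

  0-simplices (5): P, Q, R, S, T
  1-simplices (6): PQ, PR, QT, RS, RT, ST
  2-simplices (1): RST

Hence C_0 ≅ Z^5, C_1 ≅ Z^6, C_2 ≅ Z^1.

Boundary ∂_1: C_1 → C_0 sends each edge [p,q] (with p < q) to q − p.
This gives a 5×6 integer matrix of rank 4; reducing to Smith normal form yields diagonal entries (1,1,1,1).

The boundary map ∂_2: C_2 → C_1 sends each 2-simplex [p,q,r] to [q,r] − [p,r] + [p,q]. For instance
  ∂RST = ST − RT + RS.
As a 6×1 matrix over Z this has rank 1, with invariant factors (1).

Reading off H_k = ker ∂_k / im ∂_{k+1}:

  H_0: rank C_0 − rank ∂_1 = 5 − 4 = 1, and the invariant factors of ∂_1 are all 1, so H_0 ≅ Z.
  H_1: rank ker ∂_1 − rank ∂_2 = (6 − 4) − 1 = 1, and the invariant factors of ∂_2 are all 1, so H_1 ≅ Z.
  H_2: rank ker ∂_2 − rank ∂_3 = (1 − 1) − 0 = 0, and there is no ∂_3, so H_2 ≅ 0.

H_0 ≅ Z,  H_1 ≅ Z,  H_2 = 0.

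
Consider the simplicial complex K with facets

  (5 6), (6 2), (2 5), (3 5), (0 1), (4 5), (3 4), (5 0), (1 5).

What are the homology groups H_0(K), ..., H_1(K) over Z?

H_0 = Z,  H_1 = Z^3.

Take the total order 0 < 1 < 2 < 3 < 4 < 5 < 6 on the vertex set. Then K (dimension 1) consists of the simplices:

  0-simplices (7): [0], [1], [2], [3], [4], [5], [6]
  1-simplices (9): [0,1], [0,5], [1,5], [2,5], [2,6], [3,4], [3,5], [4,5], [5,6]

Hence C_0 ≅ Z^7, C_1 ≅ Z^9.

The boundary map ∂_1: C_1 → C_0 maps an edge to its endpoints' difference, ∂[p,q] = q − p. For instance
  ∂[3,5] = [5] − [3].
The 7×9 boundary matrix has rank 6 and Smith normal form diag(1,1,1,1,1,1).

Computing H_k = (kernel of ∂_k) / (image of ∂_{k+1}):

  H_0: rank C_0 − rank ∂_1 = 7 − 6 = 1, and the invariant factors of ∂_1 are all 1, so H_0 = Z.
  H_1: rank ker ∂_1 − rank ∂_2 = (9 − 6) − 0 = 3, and there is no ∂_2, so H_1 = Z^3.

As a check, the Euler characteristic is 7 − 9 = -2, which agrees with 1 − 3 = -2.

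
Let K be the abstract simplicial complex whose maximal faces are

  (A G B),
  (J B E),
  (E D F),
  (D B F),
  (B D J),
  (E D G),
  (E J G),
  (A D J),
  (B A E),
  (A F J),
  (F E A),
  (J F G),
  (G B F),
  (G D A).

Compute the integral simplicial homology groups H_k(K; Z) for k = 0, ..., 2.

H_0 = Z,  H_1 = Z^2,  H_2 = Z.

Take the total order A < B < D < E < F < G < J on the vertex set. Then K (dimension 2) consists of the simplices:

  0-simplices (7): A, B, D, E, F, G, J
  1-simplices (21): AB, AD, AE, AF, AG, AJ, BD, BE, BF, BG, BJ, DE, DF, DG, DJ, EF, EG, EJ, FG, FJ, GJ
  2-simplices (14): ABE, ABG, ADG, ADJ, AEF, AFJ, BDF, BDJ, BEJ, BFG, DEF, DEG, EGJ, FGJ

Hence C_0 ≅ Z^7, C_1 ≅ Z^21, C_2 ≅ Z^14.

Boundary ∂_1: C_1 → C_0 maps an edge to its endpoints' difference, ∂[p,q] = q − p. For instance
  ∂BE = E − B.
The resulting 7×21 matrix has rank 6, and its Smith normal form has invariant factors (1,1,1,1,1,1).

The boundary map ∂_2: C_2 → C_1 acts by ∂[p,q,r] = [q,r] − [p,r] + [p,q]. For instance
  ∂EGJ = GJ − EJ + EG,
  ∂DEF = EF − DF + DE.
The 21×14 boundary matrix has rank 13 and Smith normal form diag(1,1,1,1,1,1,1,1,1,1,1,1,1).

Reading off H_k = ker ∂_k / im ∂_{k+1}:

  H_0: rank C_0 − rank ∂_1 = 7 − 6 = 1, and the invariant factors of ∂_1 are all 1, so H_0 = Z.
  H_1: rank ker ∂_1 − rank ∂_2 = (21 − 6) − 13 = 2, and the invariant factors of ∂_2 are all 1, so H_1 = Z^2.
  H_2: rank ker ∂_2 − rank ∂_3 = (14 − 13) − 0 = 1, and there is no ∂_3, so H_2 = Z.

(K is a triangulation of the torus T^2.)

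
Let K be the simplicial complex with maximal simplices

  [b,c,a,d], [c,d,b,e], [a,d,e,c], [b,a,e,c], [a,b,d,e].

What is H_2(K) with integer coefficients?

H_2 ≅ 0.

Fix the vertex order a < b < c < d < e and write every simplex with vertices in increasing order. Then dim K = 3 and the simplices of K are:

  0-simplices (5): a, b, c, d, e
  1-simplices (10): ab, ac, ad, ae, bc, bd, be, cd, ce, de
  2-simplices (10): abc, abd, abe, acd, ace, ade, bcd, bce, bde, cde
  3-simplices (5): abcd, abce, abde, acde, bcde

so the chain groups are C_0 ≅ Z^5, C_1 ≅ Z^10, C_2 ≅ Z^10, C_3 ≅ Z^5.

∂_1: C_1 → C_0 sends each edge [p,q] (with p < q) to q − p.
This gives a 5×10 integer matrix of rank 4; reducing to Smith normal form yields diagonal entries (1,1,1,1).

Boundary ∂_2: C_2 → C_1 maps a triangle to the signed sum of its edges. For instance
  ∂bde = de − be + bd,
  ∂acd = cd − ad + ac.
This gives a 10×10 integer matrix of rank 6; reducing to Smith normal form yields diagonal entries (1,1,1,1,1,1).

Boundary ∂_3: C_3 → C_2 sends each 3-simplex σ to the alternating sum Σ_i (−1)^i (σ with its i-th vertex removed). For instance
  ∂acde = cde − ade + ace − acd,
  ∂abcd = bcd − acd + abd − abc.
The 10×5 boundary matrix has rank 4 and Smith normal form diag(1,1,1,1).

Computing H_k = (kernel of ∂_k) / (image of ∂_{k+1}):

  H_2: rank ker ∂_2 − rank ∂_3 = (10 − 6) − 4 = 0, and the invariant factors of ∂_3 are all 1, so H_2 = 0.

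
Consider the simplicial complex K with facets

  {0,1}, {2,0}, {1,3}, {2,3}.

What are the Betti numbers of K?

b_0 = 1, b_1 = 1.

We work with the vertex ordering 0 < 1 < 2 < 3. The simplices of K, each written with vertices in increasing order, are:

  0-simplices (4): [0], [1], [2], [3]
  1-simplices (4): [0,1], [0,2], [1,3], [2,3]

so the chain groups are C_0 ≅ Z^4, C_1 ≅ Z^4.

Boundary ∂_1: C_1 → C_0 maps an edge to its endpoints' difference, ∂[p,q] = q − p.
As a 4×4 matrix over Z this has rank 3, with invariant factors (1,1,1).

Reading off H_k = ker ∂_k / im ∂_{k+1}:

  H_0: rank C_0 − rank ∂_1 = 4 − 3 = 1, and the invariant factors of ∂_1 are all 1, so H_0 = Z.
  H_1: rank ker ∂_1 − rank ∂_2 = (4 − 3) − 0 = 1, and there is no ∂_2, so H_1 = Z.

Hence the Betti numbers are b_0 = 1, b_1 = 1.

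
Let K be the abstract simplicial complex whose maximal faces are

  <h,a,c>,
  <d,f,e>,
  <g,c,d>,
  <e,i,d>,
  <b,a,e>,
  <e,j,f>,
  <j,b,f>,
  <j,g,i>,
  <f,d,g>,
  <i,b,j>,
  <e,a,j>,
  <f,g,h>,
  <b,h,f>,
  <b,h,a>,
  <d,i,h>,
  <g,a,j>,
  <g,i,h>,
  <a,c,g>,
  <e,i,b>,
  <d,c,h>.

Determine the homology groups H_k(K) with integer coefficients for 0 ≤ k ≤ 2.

K has 10 vertices, 30 edges, 20 triangles.
rank ∂_0 = 0, rank ∂_1 = 9 ⇒ b_0 = 10 − 0 − 9 = 1; all invariant factors of ∂_1 are 1 so no torsion. So H_0 = Z.
rank ∂_1 = 9, rank ∂_2 = 20 ⇒ b_1 = 30 − 9 − 20 = 1; ∂_2 has invariant factor(s) [2] giving torsion. So H_1 = Z ⊕ Z_2.
rank ∂_2 = 20, rank ∂_3 = 0 ⇒ b_2 = 20 − 20 − 0 = 0. So H_2 = 0.

H_0 ≅ Z,  H_1 ≅ Z ⊕ Z_2,  H_2 = 0.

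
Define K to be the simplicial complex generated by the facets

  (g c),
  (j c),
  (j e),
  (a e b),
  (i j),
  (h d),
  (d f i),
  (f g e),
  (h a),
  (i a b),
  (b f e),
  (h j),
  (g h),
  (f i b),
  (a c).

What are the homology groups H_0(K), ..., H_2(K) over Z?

Fix the vertex order a < b < c < d < e < f < g < h < i < j and write every simplex with vertices in increasing order. Then dim K = 2 and the simplices of K are:

  0-simplices (10): a, b, c, d, e, f, g, h, i, j
  1-simplices (21): ab, ac, ae, ah, ai, be, bf, bi, cg, cj, df, dh, di, ef, eg, ej, fg, fi, gh, hj, ij
  2-simplices (6): abe, abi, bef, bfi, dfi, efg

giving chain groups C_0 ≅ Z^10, C_1 ≅ Z^21, C_2 ≅ Z^6.

The boundary map ∂_1: C_1 → C_0 is given by ∂[p,q] = [q] − [p]. For instance
  ∂be = e − b.
The 10×21 boundary matrix has rank 9 and Smith normal form diag(1,1,1,1,1,1,1,1,1).

∂_2: C_2 → C_1 maps a triangle to the signed sum of its edges. For instance
  ∂abe = be − ae + ab,
  ∂abi = bi − ai + ab.
This gives a 21×6 integer matrix of rank 6; reducing to Smith normal form yields diagonal entries (1,1,1,1,1,1).

Reading off H_k = ker ∂_k / im ∂_{k+1}:

  H_0: rank C_0 − rank ∂_1 = 10 − 9 = 1, and the invariant factors of ∂_1 are all 1, so H_0 = Z.
  H_1: rank ker ∂_1 − rank ∂_2 = (21 − 9) − 6 = 6, and the invariant factors of ∂_2 are all 1, so H_1 = Z^6.
  H_2: rank ker ∂_2 − rank ∂_3 = (6 − 6) − 0 = 0, and there is no ∂_3, so H_2 = 0.

H_0 ≅ Z,  H_1 ≅ Z^6,  H_2 = 0.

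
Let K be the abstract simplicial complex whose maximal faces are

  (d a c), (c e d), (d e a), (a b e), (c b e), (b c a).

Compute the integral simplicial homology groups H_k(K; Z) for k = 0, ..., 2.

H_0 = Z,  H_1 = 0,  H_2 = Z.

Take the total order a < b < c < d < e on the vertex set. Then K (dimension 2) consists of the simplices:

  0-simplices (5): a, b, c, d, e
  1-simplices (9): ab, ac, ad, ae, bc, be, cd, ce, de
  2-simplices (6): abc, abe, acd, ade, bce, cde

so the chain groups are C_0 ≅ Z^5, C_1 ≅ Z^9, C_2 ≅ Z^6.

The boundary map ∂_1: C_1 → C_0 maps an edge to its endpoints' difference, ∂[p,q] = q − p. For instance
  ∂be = e − b.
The 5×9 boundary matrix has rank 4 and Smith normal form diag(1,1,1,1).

The boundary map ∂_2: C_2 → C_1 maps a triangle to the signed sum of its edges. For instance
  ∂abc = bc − ac + ab,
  ∂bce = ce − be + bc.
The 9×6 boundary matrix has rank 5 and Smith normal form diag(1,1,1,1,1).

From H_k ≅ ker(∂_k) / im(∂_{k+1}) we obtain:

  H_0: rank C_0 − rank ∂_1 = 5 − 4 = 1, and the invariant factors of ∂_1 are all 1, so H_0 ≅ Z.
  H_1: rank ker ∂_1 − rank ∂_2 = (9 − 4) − 5 = 0, and the invariant factors of ∂_2 are all 1, so H_1 ≅ 0.
  H_2: rank ker ∂_2 − rank ∂_3 = (6 − 5) − 0 = 1, and there is no ∂_3, so H_2 ≅ Z.

As a check, the Euler characteristic is 5 − 9 + 6 = 2, which agrees with 1 − 0 + 1 = 2.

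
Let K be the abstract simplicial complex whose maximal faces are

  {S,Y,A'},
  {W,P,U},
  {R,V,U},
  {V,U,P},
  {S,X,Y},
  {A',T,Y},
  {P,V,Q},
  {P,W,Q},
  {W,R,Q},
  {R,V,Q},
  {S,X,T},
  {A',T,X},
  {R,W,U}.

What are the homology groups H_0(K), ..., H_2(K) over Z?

H_0 = Z^2,  H_1 = Z,  H_2 = Z.

K has 11 vertices, 22 edges, 13 triangles.
rank ∂_0 = 0, rank ∂_1 = 9 ⇒ b_0 = 11 − 0 − 9 = 2; all invariant factors of ∂_1 are 1 so no torsion. So H_0 = Z^2.
rank ∂_1 = 9, rank ∂_2 = 12 ⇒ b_1 = 22 − 9 − 12 = 1; all invariant factors of ∂_2 are 1 so no torsion. So H_1 = Z.
rank ∂_2 = 12, rank ∂_3 = 0 ⇒ b_2 = 13 − 12 − 0 = 1. So H_2 = Z.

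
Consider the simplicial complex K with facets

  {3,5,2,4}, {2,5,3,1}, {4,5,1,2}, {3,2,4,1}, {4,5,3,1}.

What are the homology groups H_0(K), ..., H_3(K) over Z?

We work with the vertex ordering 1 < 2 < 3 < 4 < 5. The simplices of K, each written with vertices in increasing order, are:

  0-simplices (5): [1], [2], [3], [4], [5]
  1-simplices (10): [1,2], [1,3], [1,4], [1,5], [2,3], [2,4], [2,5], [3,4], [3,5], [4,5]
  2-simplices (10): [1,2,3], [1,2,4], [1,2,5], [1,3,4], [1,3,5], [1,4,5], [2,3,4], [2,3,5], [2,4,5], [3,4,5]
  3-simplices (5): [1,2,3,4], [1,2,3,5], [1,2,4,5], [1,3,4,5], [2,3,4,5]

Hence C_0 ≅ Z^5, C_1 ≅ Z^10, C_2 ≅ Z^10, C_3 ≅ Z^5.

∂_1: C_1 → C_0 sends each edge [p,q] (with p < q) to q − p.
The resulting 5×10 matrix has rank 4, and its Smith normal form has invariant factors (1,1,1,1).

Boundary ∂_2: C_2 → C_1 sends each 2-simplex [p,q,r] to [q,r] − [p,r] + [p,q]. For instance
  ∂[3,4,5] = [4,5] − [3,5] + [3,4],
  ∂[1,4,5] = [4,5] − [1,5] + [1,4].
The resulting 10×10 matrix has rank 6, and its Smith normal form has invariant factors (1,1,1,1,1,1).

∂_3: C_3 → C_2 sends each 3-simplex σ to the alternating sum Σ_i (−1)^i (σ with its i-th vertex removed). For instance
  ∂[2,3,4,5] = [3,4,5] − [2,4,5] + [2,3,5] − [2,3,4],
  ∂[1,2,3,5] = [2,3,5] − [1,3,5] + [1,2,5] − [1,2,3].
The resulting 10×5 matrix has rank 4, and its Smith normal form has invariant factors (1,1,1,1).

Computing H_k = (kernel of ∂_k) / (image of ∂_{k+1}):

  H_0: rank C_0 − rank ∂_1 = 5 − 4 = 1, and the invariant factors of ∂_1 are all 1, so H_0 = Z.
  H_1: rank ker ∂_1 − rank ∂_2 = (10 − 4) − 6 = 0, and the invariant factors of ∂_2 are all 1, so H_1 = 0.
  H_2: rank ker ∂_2 − rank ∂_3 = (10 − 6) − 4 = 0, and the invariant factors of ∂_3 are all 1, so H_2 = 0.
  H_3: rank ker ∂_3 − rank ∂_4 = (5 − 4) − 0 = 1, and there is no ∂_4, so H_3 = Z.

H_0 = Z,  H_1 = 0,  H_2 = 0,  H_3 = Z.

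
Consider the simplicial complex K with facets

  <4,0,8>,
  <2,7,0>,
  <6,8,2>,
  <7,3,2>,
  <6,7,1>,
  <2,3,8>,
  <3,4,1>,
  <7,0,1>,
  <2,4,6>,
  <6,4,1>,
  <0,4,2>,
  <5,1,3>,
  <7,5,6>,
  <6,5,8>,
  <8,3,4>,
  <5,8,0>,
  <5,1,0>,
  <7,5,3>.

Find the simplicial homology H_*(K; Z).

H_0 ≅ Z,  H_1 ≅ Z ⊕ Z/2,  H_2 = 0.

We work with the vertex ordering 0 < 1 < 2 < 3 < 4 < 5 < 6 < 7 < 8. The simplices of K, each written with vertices in increasing order, are:

  0-simplices (9): [0], [1], [2], [3], [4], [5], [6], [7], [8]
  1-simplices (27): (27 of them)
  2-simplices (18): [0,1,5], [0,1,7], [0,2,4], [0,2,7], [0,4,8], [0,5,8], [1,3,4], [1,3,5], [1,4,6], [1,6,7], [2,3,7], [2,3,8], [2,4,6], [2,6,8], [3,4,8], [3,5,7], [5,6,7], [5,6,8]

giving chain groups C_0 ≅ Z^9, C_1 ≅ Z^27, C_2 ≅ Z^18.

The boundary map ∂_1: C_1 → C_0 is given by ∂[p,q] = [q] − [p]. For instance
  ∂[1,7] = [7] − [1].
This gives a 9×27 integer matrix of rank 8; reducing to Smith normal form yields diagonal entries (1,1,1,1,1,1,1,1).

Boundary ∂_2: C_2 → C_1 sends each 2-simplex [p,q,r] to [q,r] − [p,r] + [p,q]. For instance
  ∂[1,4,6] = [4,6] − [1,6] + [1,4],
  ∂[5,6,8] = [6,8] − [5,8] + [5,6].
The 27×18 boundary matrix has rank 18 and Smith normal form diag(1,1,1,1,1,1,1,1,1,1,1,1,1,1,1,1,1,2).

From H_k ≅ ker(∂_k) / im(∂_{k+1}) we obtain:

  H_0: rank C_0 − rank ∂_1 = 9 − 8 = 1, and the invariant factors of ∂_1 are all 1, so H_0 ≅ Z.
  H_1: rank ker ∂_1 − rank ∂_2 = (27 − 8) − 18 = 1, and ∂_2 has invariant factor 2 > 1, so H_1 ≅ Z ⊕ Z/2.
  H_2: rank ker ∂_2 − rank ∂_3 = (18 − 18) − 0 = 0, and there is no ∂_3, so H_2 ≅ 0.

(K is a triangulation of the Klein bottle.)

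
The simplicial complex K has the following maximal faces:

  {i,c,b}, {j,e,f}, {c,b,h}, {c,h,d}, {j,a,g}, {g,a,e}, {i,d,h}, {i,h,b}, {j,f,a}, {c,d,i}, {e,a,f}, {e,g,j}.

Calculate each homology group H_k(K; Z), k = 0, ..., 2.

Order the vertices as a < b < c < d < e < f < g < h < i < j. Listing each simplex with vertices in this order, K has dimension 2 with simplices:

  0-simplices (10): a, b, c, d, e, f, g, h, i, j
  1-simplices (18): ae, af, ag, aj, bc, bh, bi, cd, ch, ci, dh, di, ef, eg, ej, fj, gj, hi
  2-simplices (12): aef, aeg, afj, agj, bch, bci, bhi, cdh, cdi, dhi, efj, egj

so the chain groups are C_0 ≅ Z^10, C_1 ≅ Z^18, C_2 ≅ Z^12.

∂_1: C_1 → C_0 maps an edge to its endpoints' difference, ∂[p,q] = q − p. For instance
  ∂eg = g − e.
The 10×18 boundary matrix has rank 8 and Smith normal form diag(1,1,1,1,1,1,1,1).

∂_2: C_2 → C_1 acts by ∂[p,q,r] = [q,r] − [p,r] + [p,q]. For instance
  ∂cdi = di − ci + cd,
  ∂agj = gj − aj + ag.
This gives a 18×12 integer matrix of rank 10; reducing to Smith normal form yields diagonal entries (1,1,1,1,1,1,1,1,1,1).

Computing H_k = (kernel of ∂_k) / (image of ∂_{k+1}):

  H_0: rank C_0 − rank ∂_1 = 10 − 8 = 2, and the invariant factors of ∂_1 are all 1, so H_0 ≅ Z^2.
  H_1: rank ker ∂_1 − rank ∂_2 = (18 − 8) − 10 = 0, and the invariant factors of ∂_2 are all 1, so H_1 ≅ 0.
  H_2: rank ker ∂_2 − rank ∂_3 = (12 − 10) − 0 = 2, and there is no ∂_3, so H_2 ≅ Z^2.

As a check, the Euler characteristic is 10 − 18 + 12 = 4, which agrees with 2 − 0 + 2 = 4.
(K is a triangulation of the disjoint union of the 2-sphere S^2 and the 2-sphere S^2.)

H_0 = Z^2,  H_1 = 0,  H_2 = Z^2.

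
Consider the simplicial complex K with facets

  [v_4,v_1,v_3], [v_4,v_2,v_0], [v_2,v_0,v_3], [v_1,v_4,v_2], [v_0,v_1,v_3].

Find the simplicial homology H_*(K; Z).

We work with the vertex ordering v_0 < v_1 < v_2 < v_3 < v_4. The simplices of K, each written with vertices in increasing order, are:

  0-simplices (5): [v_0], [v_1], [v_2], [v_3], [v_4]
  1-simplices (10): [v_0,v_1], [v_0,v_2], [v_0,v_3], [v_0,v_4], [v_1,v_2], [v_1,v_3], [v_1,v_4], [v_2,v_3], [v_2,v_4], [v_3,v_4]
  2-simplices (5): [v_0,v_1,v_3], [v_0,v_2,v_3], [v_0,v_2,v_4], [v_1,v_2,v_4], [v_1,v_3,v_4]

Hence C_0 ≅ Z^5, C_1 ≅ Z^10, C_2 ≅ Z^5.

The boundary map ∂_1: C_1 → C_0 maps an edge to its endpoints' difference, ∂[p,q] = q − p. For instance
  ∂[v_0,v_3] = [v_3] − [v_0].
As a 5×10 matrix over Z this has rank 4, with invariant factors (1,1,1,1).

The boundary map ∂_2: C_2 → C_1 acts by ∂[p,q,r] = [q,r] − [p,r] + [p,q]. For instance
  ∂[v_1,v_2,v_4] = [v_2,v_4] − [v_1,v_4] + [v_1,v_2],
  ∂[v_0,v_2,v_4] = [v_2,v_4] − [v_0,v_4] + [v_0,v_2].
The 10×5 boundary matrix has rank 5 and Smith normal form diag(1,1,1,1,1).

Now H_k = ker ∂_k / im ∂_{k+1}, so:

  H_0: rank C_0 − rank ∂_1 = 5 − 4 = 1, and the invariant factors of ∂_1 are all 1, so H_0 = Z.
  H_1: rank ker ∂_1 − rank ∂_2 = (10 − 4) − 5 = 1, and the invariant factors of ∂_2 are all 1, so H_1 = Z.
  H_2: rank ker ∂_2 − rank ∂_3 = (5 − 5) − 0 = 0, and there is no ∂_3, so H_2 = 0.

H_0 = Z,  H_1 = Z,  H_2 = 0.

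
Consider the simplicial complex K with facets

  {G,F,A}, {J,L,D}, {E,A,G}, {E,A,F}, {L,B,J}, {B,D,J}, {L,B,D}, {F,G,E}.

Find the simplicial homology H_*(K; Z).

Fix the vertex order A < B < D < E < F < G < J < L and write every simplex with vertices in increasing order. Then dim K = 2 and the simplices of K are:

  0-simplices (8): A, B, D, E, F, G, J, L
  1-simplices (12): AE, AF, AG, BD, BJ, BL, DJ, DL, EF, EG, FG, JL
  2-simplices (8): AEF, AEG, AFG, BDJ, BDL, BJL, DJL, EFG

giving chain groups C_0 ≅ Z^8, C_1 ≅ Z^12, C_2 ≅ Z^8.

The boundary map ∂_1: C_1 → C_0 sends each edge [p,q] (with p < q) to q − p.
The resulting 8×12 matrix has rank 6, and its Smith normal form has invariant factors (1,1,1,1,1,1).

Boundary ∂_2: C_2 → C_1 maps a triangle to the signed sum of its edges. For instance
  ∂BJL = JL − BL + BJ,
  ∂BDJ = DJ − BJ + BD.
As a 12×8 matrix over Z this has rank 6, with invariant factors (1,1,1,1,1,1).

From H_k ≅ ker(∂_k) / im(∂_{k+1}) we obtain:

  H_0: rank C_0 − rank ∂_1 = 8 − 6 = 2, and the invariant factors of ∂_1 are all 1, so H_0 ≅ Z^2.
  H_1: rank ker ∂_1 − rank ∂_2 = (12 − 6) − 6 = 0, and the invariant factors of ∂_2 are all 1, so H_1 ≅ 0.
  H_2: rank ker ∂_2 − rank ∂_3 = (8 − 6) − 0 = 2, and there is no ∂_3, so H_2 ≅ Z^2.

H_0 = Z^2,  H_1 = 0,  H_2 = Z^2.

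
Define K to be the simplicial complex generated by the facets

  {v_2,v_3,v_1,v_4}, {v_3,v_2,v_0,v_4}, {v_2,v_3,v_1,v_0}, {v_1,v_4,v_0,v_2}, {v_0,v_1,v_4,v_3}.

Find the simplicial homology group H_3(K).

K has 5 vertices, 10 edges, 10 triangles, 5 3-simplices.
rank ∂_3 = 4, rank ∂_4 = 0 ⇒ b_3 = 5 − 4 − 0 = 1. So H_3 = Z.

H_3 = Z.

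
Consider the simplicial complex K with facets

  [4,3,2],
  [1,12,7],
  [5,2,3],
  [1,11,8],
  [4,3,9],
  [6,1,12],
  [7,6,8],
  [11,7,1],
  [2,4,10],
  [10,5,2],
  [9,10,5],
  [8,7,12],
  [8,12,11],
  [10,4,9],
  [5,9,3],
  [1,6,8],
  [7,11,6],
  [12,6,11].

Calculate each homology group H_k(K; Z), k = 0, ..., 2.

Order the vertices as 1 < 2 < 3 < 4 < 5 < 6 < 7 < 8 < 9 < 10 < 11 < 12. Listing each simplex with vertices in this order, K has dimension 2 with simplices:

  0-simplices (12): [1], [2], [3], [4], [5], [6], [7], [8], [9], [10], [11], [12]
  1-simplices (27): (27 of them)
  2-simplices (18): (18 of them)

Hence C_0 ≅ Z^12, C_1 ≅ Z^27, C_2 ≅ Z^18.

∂_1: C_1 → C_0 maps an edge to its endpoints' difference, ∂[p,q] = q − p.
The 12×27 boundary matrix has rank 10 and Smith normal form diag(1,1,1,1,1,1,1,1,1,1).

The boundary map ∂_2: C_2 → C_1 sends each 2-simplex [p,q,r] to [q,r] − [p,r] + [p,q]. For instance
  ∂[5,9,10] = [9,10] − [5,10] + [5,9],
  ∂[1,7,12] = [7,12] − [1,12] + [1,7].
The resulting 27×18 matrix has rank 17, and its Smith normal form has invariant factors (1,1,1,1,1,1,1,1,1,1,1,1,1,1,1,1,2).

Now H_k = ker ∂_k / im ∂_{k+1}, so:

  H_0: rank C_0 − rank ∂_1 = 12 − 10 = 2, and the invariant factors of ∂_1 are all 1, so H_0 ≅ Z^2.
  H_1: rank ker ∂_1 − rank ∂_2 = (27 − 10) − 17 = 0, and ∂_2 has invariant factor 2 > 1, so H_1 ≅ Z/2Z.
  H_2: rank ker ∂_2 − rank ∂_3 = (18 − 17) − 0 = 1, and there is no ∂_3, so H_2 ≅ Z.

(K is a triangulation of the disjoint union of the 2-sphere S^2 and the real projective plane RP^2.)

H_0 = Z^2,  H_1 = Z/2Z,  H_2 = Z.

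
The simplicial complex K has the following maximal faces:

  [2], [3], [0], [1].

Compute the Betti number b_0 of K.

K has 4 vertices.
rank ∂_0 = 0, rank ∂_1 = 0 ⇒ b_0 = 4 − 0 − 0 = 4. So H_0 = Z^4.

b_0 = 4.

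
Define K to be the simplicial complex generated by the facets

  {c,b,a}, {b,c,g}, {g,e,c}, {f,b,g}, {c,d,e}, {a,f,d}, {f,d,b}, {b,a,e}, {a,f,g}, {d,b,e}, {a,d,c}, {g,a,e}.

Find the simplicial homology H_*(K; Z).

H_0 ≅ Z,  H_1 ≅ Z/2,  H_2 = 0.

We work with the vertex ordering a < b < c < d < e < f < g. The simplices of K, each written with vertices in increasing order, are:

  0-simplices (7): a, b, c, d, e, f, g
  1-simplices (18): ab, ac, ad, ae, af, ag, bc, bd, be, bf, bg, cd, ce, cg, de, df, eg, fg
  2-simplices (12): abc, abe, acd, adf, aeg, afg, bcg, bde, bdf, bfg, cde, ceg

Hence C_0 ≅ Z^7, C_1 ≅ Z^18, C_2 ≅ Z^12.

∂_1: C_1 → C_0 sends each edge [p,q] (with p < q) to q − p. For instance
  ∂ce = e − c.
This gives a 7×18 integer matrix of rank 6; reducing to Smith normal form yields diagonal entries (1,1,1,1,1,1).

The boundary map ∂_2: C_2 → C_1 acts by ∂[p,q,r] = [q,r] − [p,r] + [p,q]. For instance
  ∂aeg = eg − ag + ae,
  ∂bde = de − be + bd.
The resulting 18×12 matrix has rank 12, and its Smith normal form has invariant factors (1,1,1,1,1,1,1,1,1,1,1,2).

Reading off H_k = ker ∂_k / im ∂_{k+1}:

  H_0: rank C_0 − rank ∂_1 = 7 − 6 = 1, and the invariant factors of ∂_1 are all 1, so H_0 = Z.
  H_1: rank ker ∂_1 − rank ∂_2 = (18 − 6) − 12 = 0, and ∂_2 has invariant factor 2 > 1, so H_1 = Z/2.
  H_2: rank ker ∂_2 − rank ∂_3 = (12 − 12) − 0 = 0, and there is no ∂_3, so H_2 = 0.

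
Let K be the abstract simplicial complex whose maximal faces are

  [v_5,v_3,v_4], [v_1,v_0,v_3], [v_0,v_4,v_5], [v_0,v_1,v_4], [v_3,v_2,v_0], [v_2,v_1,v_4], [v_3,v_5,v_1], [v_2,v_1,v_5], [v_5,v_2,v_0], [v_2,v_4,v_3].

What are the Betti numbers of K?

Order the vertices as v_0 < v_1 < v_2 < v_3 < v_4 < v_5. Listing each simplex with vertices in this order, K has dimension 2 with simplices:

  0-simplices (6): [v_0], [v_1], [v_2], [v_3], [v_4], [v_5]
  1-simplices (15): (15 of them)
  2-simplices (10): [v_0,v_1,v_3], [v_0,v_1,v_4], [v_0,v_2,v_3], [v_0,v_2,v_5], [v_0,v_4,v_5], [v_1,v_2,v_4], [v_1,v_2,v_5], [v_1,v_3,v_5], [v_2,v_3,v_4], [v_3,v_4,v_5]

giving chain groups C_0 ≅ Z^6, C_1 ≅ Z^15, C_2 ≅ Z^10.

Boundary ∂_1: C_1 → C_0 is given by ∂[p,q] = [q] − [p]. For instance
  ∂[v_2,v_5] = [v_5] − [v_2].
As a 6×15 matrix over Z this has rank 5, with invariant factors (1,1,1,1,1).

The boundary map ∂_2: C_2 → C_1 maps a triangle to the signed sum of its edges. For instance
  ∂[v_0,v_4,v_5] = [v_4,v_5] − [v_0,v_5] + [v_0,v_4],
  ∂[v_1,v_3,v_5] = [v_3,v_5] − [v_1,v_5] + [v_1,v_3].
The 15×10 boundary matrix has rank 10 and Smith normal form diag(1,1,1,1,1,1,1,1,1,2).

Reading off H_k = ker ∂_k / im ∂_{k+1}:

  H_0: rank C_0 − rank ∂_1 = 6 − 5 = 1, and the invariant factors of ∂_1 are all 1, so H_0 = Z.
  H_1: rank ker ∂_1 − rank ∂_2 = (15 − 5) − 10 = 0, and ∂_2 has invariant factor 2 > 1, so H_1 = Z/2.
  H_2: rank ker ∂_2 − rank ∂_3 = (10 − 10) − 0 = 0, and there is no ∂_3, so H_2 = 0.

Hence the Betti numbers are b_0 = 1, b_1 = 0, b_2 = 0.

b_0 = 1, b_1 = 0, b_2 = 0.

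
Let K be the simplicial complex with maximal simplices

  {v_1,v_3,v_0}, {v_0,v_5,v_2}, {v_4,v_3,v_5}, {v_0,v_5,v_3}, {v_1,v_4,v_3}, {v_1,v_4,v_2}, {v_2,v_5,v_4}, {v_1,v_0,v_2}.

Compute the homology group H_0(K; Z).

H_0 ≅ Z.

Fix the vertex order v_0 < v_1 < v_2 < v_3 < v_4 < v_5 and write every simplex with vertices in increasing order. Then dim K = 2 and the simplices of K are:

  0-simplices (6): [v_0], [v_1], [v_2], [v_3], [v_4], [v_5]
  1-simplices (12): [v_0,v_1], [v_0,v_2], [v_0,v_3], [v_0,v_5], [v_1,v_2], [v_1,v_3], [v_1,v_4], [v_2,v_4], [v_2,v_5], [v_3,v_4], [v_3,v_5], [v_4,v_5]
  2-simplices (8): [v_0,v_1,v_2], [v_0,v_1,v_3], [v_0,v_2,v_5], [v_0,v_3,v_5], [v_1,v_2,v_4], [v_1,v_3,v_4], [v_2,v_4,v_5], [v_3,v_4,v_5]

giving chain groups C_0 ≅ Z^6, C_1 ≅ Z^12, C_2 ≅ Z^8.

∂_1: C_1 → C_0 maps an edge to its endpoints' difference, ∂[p,q] = q − p. For instance
  ∂[v_2,v_4] = [v_4] − [v_2].
As a 6×12 matrix over Z this has rank 5, with invariant factors (1,1,1,1,1).

∂_2: C_2 → C_1 maps a triangle to the signed sum of its edges. For instance
  ∂[v_0,v_2,v_5] = [v_2,v_5] − [v_0,v_5] + [v_0,v_2],
  ∂[v_1,v_3,v_4] = [v_3,v_4] − [v_1,v_4] + [v_1,v_3].
This gives a 12×8 integer matrix of rank 7; reducing to Smith normal form yields diagonal entries (1,1,1,1,1,1,1).

Computing H_k = (kernel of ∂_k) / (image of ∂_{k+1}):

  H_0: rank C_0 − rank ∂_1 = 6 − 5 = 1, and the invariant factors of ∂_1 are all 1, so H_0 ≅ Z.

(K is a triangulation of the 2-sphere S^2.)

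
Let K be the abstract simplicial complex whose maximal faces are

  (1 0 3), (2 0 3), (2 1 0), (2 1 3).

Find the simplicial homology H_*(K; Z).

H_0 ≅ Z,  H_1 = 0,  H_2 ≅ Z.

Order the vertices as 0 < 1 < 2 < 3. Listing each simplex with vertices in this order, K has dimension 2 with simplices:

  0-simplices (4): [0], [1], [2], [3]
  1-simplices (6): [0,1], [0,2], [0,3], [1,2], [1,3], [2,3]
  2-simplices (4): [0,1,2], [0,1,3], [0,2,3], [1,2,3]

so the chain groups are C_0 ≅ Z^4, C_1 ≅ Z^6, C_2 ≅ Z^4.

Boundary ∂_1: C_1 → C_0 maps an edge to its endpoints' difference, ∂[p,q] = q − p.
As a 4×6 matrix over Z this has rank 3, with invariant factors (1,1,1).

Boundary ∂_2: C_2 → C_1 maps a triangle to the signed sum of its edges. For instance
  ∂[0,1,3] = [1,3] − [0,3] + [0,1],
  ∂[0,2,3] = [2,3] − [0,3] + [0,2].
The resulting 6×4 matrix has rank 3, and its Smith normal form has invariant factors (1,1,1).

Reading off H_k = ker ∂_k / im ∂_{k+1}:

  H_0: rank C_0 − rank ∂_1 = 4 − 3 = 1, and the invariant factors of ∂_1 are all 1, so H_0 = Z.
  H_1: rank ker ∂_1 − rank ∂_2 = (6 − 3) − 3 = 0, and the invariant factors of ∂_2 are all 1, so H_1 = 0.
  H_2: rank ker ∂_2 − rank ∂_3 = (4 − 3) − 0 = 1, and there is no ∂_3, so H_2 = Z.

As a check, the Euler characteristic is 4 − 6 + 4 = 2, which agrees with 1 − 0 + 1 = 2.
(K is a triangulation of the 2-sphere S^2.)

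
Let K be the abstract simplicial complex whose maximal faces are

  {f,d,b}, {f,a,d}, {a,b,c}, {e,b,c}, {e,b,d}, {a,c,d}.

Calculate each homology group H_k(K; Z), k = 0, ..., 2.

H_0 = Z,  H_1 = Z,  H_2 = 0.

Take the total order a < b < c < d < e < f on the vertex set. Then K (dimension 2) consists of the simplices:

  0-simplices (6): a, b, c, d, e, f
  1-simplices (12): ab, ac, ad, af, bc, bd, be, bf, cd, ce, de, df
  2-simplices (6): abc, acd, adf, bce, bde, bdf

Hence C_0 ≅ Z^6, C_1 ≅ Z^12, C_2 ≅ Z^6.

The boundary map ∂_1: C_1 → C_0 sends each edge [p,q] (with p < q) to q − p.
The resulting 6×12 matrix has rank 5, and its Smith normal form has invariant factors (1,1,1,1,1).

The boundary map ∂_2: C_2 → C_1 sends each 2-simplex [p,q,r] to [q,r] − [p,r] + [p,q]. For instance
  ∂abc = bc − ac + ab,
  ∂bde = de − be + bd.
The 12×6 boundary matrix has rank 6 and Smith normal form diag(1,1,1,1,1,1).

Now H_k = ker ∂_k / im ∂_{k+1}, so:

  H_0: rank C_0 − rank ∂_1 = 6 − 5 = 1, and the invariant factors of ∂_1 are all 1, so H_0 ≅ Z.
  H_1: rank ker ∂_1 − rank ∂_2 = (12 − 5) − 6 = 1, and the invariant factors of ∂_2 are all 1, so H_1 ≅ Z.
  H_2: rank ker ∂_2 − rank ∂_3 = (6 − 6) − 0 = 0, and there is no ∂_3, so H_2 ≅ 0.

(K is a triangulation of the cylinder S^1 x I.)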